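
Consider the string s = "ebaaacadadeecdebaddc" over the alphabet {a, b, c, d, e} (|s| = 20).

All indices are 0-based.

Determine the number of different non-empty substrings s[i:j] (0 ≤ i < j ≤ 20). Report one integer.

rank→(start, suffix):
  0 → (2, 'aaacadadeecdebaddc')
  1 → (3, 'aacadadeecdebaddc')
  2 → (4, 'acadadeecdebaddc')
  3 → (6, 'adadeecdebaddc')
  4 → (16, 'addc')
  5 → (8, 'adeecdebaddc')
  6 → (1, 'baaacadadeecdebaddc')
  7 → (15, 'baddc')
  8 → (19, 'c')
  9 → (5, 'cadadeecdebaddc')
  10 → (12, 'cdebaddc')
  11 → (7, 'dadeecdebaddc')
  12 → (18, 'dc')
  13 → (17, 'ddc')
  14 → (13, 'debaddc')
  15 → (9, 'deecdebaddc')
  16 → (0, 'ebaaacadadeecdebaddc')
  17 → (14, 'ebaddc')
  18 → (11, 'ecdebaddc')
  19 → (10, 'eecdebaddc')

SA = [2, 3, 4, 6, 16, 8, 1, 15, 19, 5, 12, 7, 18, 17, 13, 9, 0, 14, 11, 10]
i: (SA[i-1],SA[i]) lcp shared
  1: (2,3) 2 'aa'
  2: (3,4) 1 'a'
  3: (4,6) 1 'a'
  4: (6,16) 2 'ad'
  5: (16,8) 2 'ad'
  6: (8,1) 0 ''
  7: (1,15) 2 'ba'
  8: (15,19) 0 ''
  9: (19,5) 1 'c'
  10: (5,12) 1 'c'
  11: (12,7) 0 ''
  12: (7,18) 1 'd'
  13: (18,17) 1 'd'
  14: (17,13) 1 'd'
  15: (13,9) 2 'de'
  16: (9,0) 0 ''
  17: (0,14) 3 'eba'
  18: (14,11) 1 'e'
  19: (11,10) 1 'e'

n(n+1)/2 = 20·21/2 = 210
Σ LCP = 0 + 2 + 1 + 1 + 2 + 2 + 0 + 2 + 0 + 1 + 1 + 0 + 1 + 1 + 1 + 2 + 0 + 3 + 1 + 1 = 22
distinct = 210 − 22 = 188

188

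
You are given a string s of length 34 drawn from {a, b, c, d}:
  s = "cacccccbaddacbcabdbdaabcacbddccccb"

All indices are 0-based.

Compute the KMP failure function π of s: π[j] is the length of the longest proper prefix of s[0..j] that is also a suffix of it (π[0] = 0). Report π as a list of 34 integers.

[0, 0, 1, 1, 1, 1, 1, 0, 0, 0, 0, 0, 1, 0, 1, 2, 0, 0, 0, 0, 0, 0, 0, 1, 2, 3, 0, 0, 0, 1, 1, 1, 1, 0]

π[0] = 0
j=1 s[j]='a': π[1]=0 (border '')
j=2 s[j]='c': π[2]=1 (border 'c')
j=3 s[j]='c': k: 1→0; π[3]=1 (border 'c')
j=4 s[j]='c': k: 1→0; π[4]=1 (border 'c')
j=5 s[j]='c': k: 1→0; π[5]=1 (border 'c')
j=6 s[j]='c': k: 1→0; π[6]=1 (border 'c')
j=7 s[j]='b': k: 1→0; π[7]=0 (border '')
j=8 s[j]='a': π[8]=0 (border '')
j=9 s[j]='d': π[9]=0 (border '')
j=10 s[j]='d': π[10]=0 (border '')
j=11 s[j]='a': π[11]=0 (border '')
j=12 s[j]='c': π[12]=1 (border 'c')
j=13 s[j]='b': k: 1→0; π[13]=0 (border '')
j=14 s[j]='c': π[14]=1 (border 'c')
j=15 s[j]='a': π[15]=2 (border 'ca')
j=16 s[j]='b': k: 2→0; π[16]=0 (border '')
j=17 s[j]='d': π[17]=0 (border '')
j=18 s[j]='b': π[18]=0 (border '')
j=19 s[j]='d': π[19]=0 (border '')
j=20 s[j]='a': π[20]=0 (border '')
j=21 s[j]='a': π[21]=0 (border '')
j=22 s[j]='b': π[22]=0 (border '')
j=23 s[j]='c': π[23]=1 (border 'c')
j=24 s[j]='a': π[24]=2 (border 'ca')
j=25 s[j]='c': π[25]=3 (border 'cac')
j=26 s[j]='b': k: 3→1→0; π[26]=0 (border '')
j=27 s[j]='d': π[27]=0 (border '')
j=28 s[j]='d': π[28]=0 (border '')
j=29 s[j]='c': π[29]=1 (border 'c')
j=30 s[j]='c': k: 1→0; π[30]=1 (border 'c')
j=31 s[j]='c': k: 1→0; π[31]=1 (border 'c')
j=32 s[j]='c': k: 1→0; π[32]=1 (border 'c')
j=33 s[j]='b': k: 1→0; π[33]=0 (border '')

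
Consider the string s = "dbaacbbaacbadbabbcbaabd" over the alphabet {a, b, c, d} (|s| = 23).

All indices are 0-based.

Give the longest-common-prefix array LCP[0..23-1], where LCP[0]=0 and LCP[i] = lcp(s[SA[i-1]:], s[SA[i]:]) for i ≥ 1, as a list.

sorted suffixes:
  #0 SA[0]=19  'aabd'
  #1 SA[1]=7  'aacbadbabbcbaabd'
  #2 SA[2]=2  'aacbbaacbadbabbcbaabd'
  #3 SA[3]=14  'abbcbaabd'
  #4 SA[4]=20  'abd'
  #5 SA[5]=8  'acbadbabbcbaabd'
  #6 SA[6]=3  'acbbaacbadbabbcbaabd'
  #7 SA[7]=11  'adbabbcbaabd'
  #8 SA[8]=18  'baabd'
  #9 SA[9]=6  'baacbadbabbcbaabd'
  #10 SA[10]=1  'baacbbaacbadbabbcbaabd'
  #11 SA[11]=13  'babbcbaabd'
  #12 SA[12]=10  'badbabbcbaabd'
  #13 SA[13]=5  'bbaacbadbabbcbaabd'
  #14 SA[14]=15  'bbcbaabd'
  #15 SA[15]=16  'bcbaabd'
  #16 SA[16]=21  'bd'
  #17 SA[17]=17  'cbaabd'
  #18 SA[18]=9  'cbadbabbcbaabd'
  #19 SA[19]=4  'cbbaacbadbabbcbaabd'
  #20 SA[20]=22  'd'
  #21 SA[21]=0  'dbaacbbaacbadbabbcbaabd'
  #22 SA[22]=12  'dbabbcbaabd'

SA = [19, 7, 2, 14, 20, 8, 3, 11, 18, 6, 1, 13, 10, 5, 15, 16, 21, 17, 9, 4, 22, 0, 12]
[i] adj suffixes → lcp
  [1] 19/7 → 2 ('aa')
  [2] 7/2 → 4 ('aacb')
  [3] 2/14 → 1 ('a')
  [4] 14/20 → 2 ('ab')
  [5] 20/8 → 1 ('a')
  [6] 8/3 → 3 ('acb')
  [7] 3/11 → 1 ('a')
  [8] 11/18 → 0 ('')
  [9] 18/6 → 3 ('baa')
  [10] 6/1 → 5 ('baacb')
  [11] 1/13 → 2 ('ba')
  [12] 13/10 → 2 ('ba')
  [13] 10/5 → 1 ('b')
  [14] 5/15 → 2 ('bb')
  [15] 15/16 → 1 ('b')
  [16] 16/21 → 1 ('b')
  [17] 21/17 → 0 ('')
  [18] 17/9 → 3 ('cba')
  [19] 9/4 → 2 ('cb')
  [20] 4/22 → 0 ('')
  [21] 22/0 → 1 ('d')
  [22] 0/12 → 3 ('dba')

[0, 2, 4, 1, 2, 1, 3, 1, 0, 3, 5, 2, 2, 1, 2, 1, 1, 0, 3, 2, 0, 1, 3]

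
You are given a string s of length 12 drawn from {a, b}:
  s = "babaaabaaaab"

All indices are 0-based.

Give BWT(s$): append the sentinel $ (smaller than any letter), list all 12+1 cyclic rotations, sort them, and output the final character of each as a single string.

rank  rotation       last
    0  $babaaabaaaab  b
    1  aaaab$babaaab  b
    2  aaab$babaaaba  a
    3  aaabaaaab$bab  b
    4  aab$babaaabaa  a
    5  aabaaaab$baba  a
    6  ab$babaaabaaa  a
    7  abaaaab$babaa  a
    8  abaaabaaaab$b  b
    9  b$babaaabaaaa  a
   10  baaaab$babaaa  a
   11  baaabaaaab$ba  a
   12  babaaabaaaab$  $

bbabaaaabaaa$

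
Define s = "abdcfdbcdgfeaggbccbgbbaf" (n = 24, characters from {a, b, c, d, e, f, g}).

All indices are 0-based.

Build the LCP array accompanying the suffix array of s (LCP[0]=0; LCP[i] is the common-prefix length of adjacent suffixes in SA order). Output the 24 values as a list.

[0, 1, 1, 0, 1, 1, 2, 1, 1, 0, 1, 1, 1, 0, 1, 1, 0, 0, 1, 1, 0, 2, 1, 1]

rank | idx | suffix
   0 |   0 | abdcfdbcdgfeaggbccbgbbaf
   1 |  22 | af
   2 |  12 | aggbccbgbbaf
   3 |  21 | baf
   4 |  20 | bbaf
   5 |  15 | bccbgbbaf
   6 |   6 | bcdgfeaggbccbgbbaf
   7 |   1 | bdcfdbcdgfeaggbccbgbbaf
   8 |  18 | bgbbaf
   9 |  17 | cbgbbaf
  10 |  16 | ccbgbbaf
  11 |   7 | cdgfeaggbccbgbbaf
  12 |   3 | cfdbcdgfeaggbccbgbbaf
  13 |   5 | dbcdgfeaggbccbgbbaf
  14 |   2 | dcfdbcdgfeaggbccbgbbaf
  15 |   8 | dgfeaggbccbgbbaf
  16 |  11 | eaggbccbgbbaf
  17 |  23 | f
  18 |   4 | fdbcdgfeaggbccbgbbaf
  19 |  10 | feaggbccbgbbaf
  20 |  19 | gbbaf
  21 |  14 | gbccbgbbaf
  22 |   9 | gfeaggbccbgbbaf
  23 |  13 | ggbccbgbbaf

SA = [0, 22, 12, 21, 20, 15, 6, 1, 18, 17, 16, 7, 3, 5, 2, 8, 11, 23, 4, 10, 19, 14, 9, 13]
rank  pair      lcp
   1  s[0:],s[22:]  1  'a'
   2  s[22:],s[12:]  1  'a'
   3  s[12:],s[21:]  0  ''
   4  s[21:],s[20:]  1  'b'
   5  s[20:],s[15:]  1  'b'
   6  s[15:],s[6:]  2  'bc'
   7  s[6:],s[1:]  1  'b'
   8  s[1:],s[18:]  1  'b'
   9  s[18:],s[17:]  0  ''
  10  s[17:],s[16:]  1  'c'
  11  s[16:],s[7:]  1  'c'
  12  s[7:],s[3:]  1  'c'
  13  s[3:],s[5:]  0  ''
  14  s[5:],s[2:]  1  'd'
  15  s[2:],s[8:]  1  'd'
  16  s[8:],s[11:]  0  ''
  17  s[11:],s[23:]  0  ''
  18  s[23:],s[4:]  1  'f'
  19  s[4:],s[10:]  1  'f'
  20  s[10:],s[19:]  0  ''
  21  s[19:],s[14:]  2  'gb'
  22  s[14:],s[9:]  1  'g'
  23  s[9:],s[13:]  1  'g'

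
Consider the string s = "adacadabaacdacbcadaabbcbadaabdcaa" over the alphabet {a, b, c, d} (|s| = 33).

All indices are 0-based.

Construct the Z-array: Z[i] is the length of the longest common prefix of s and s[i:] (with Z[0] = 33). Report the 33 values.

Z[0]=33
i=1: i≥r, start 0; Z[1]=0
i=2: i≥r, start 0; Z[2]=1 scan→box=[2,3)
i=3: i≥r, start 0; Z[3]=0
i=4: i≥r, start 0; Z[4]=3 scan→box=[4,7)
i=5: min(r-i=2, Z[1]=0)=0; Z[5]=0
i=6: min(r-i=1, Z[2]=1)=1; Z[6]=1
i=7: i≥r, start 0; Z[7]=0
i=8: i≥r, start 0; Z[8]=1 scan→box=[8,9)
i=9: i≥r, start 0; Z[9]=1 scan→box=[9,10)
i=10: i≥r, start 0; Z[10]=0
i=11: i≥r, start 0; Z[11]=0
i=12: i≥r, start 0; Z[12]=1 scan→box=[12,13)
i=13: i≥r, start 0; Z[13]=0
i=14: i≥r, start 0; Z[14]=0
i=15: i≥r, start 0; Z[15]=0
i=16: i≥r, start 0; Z[16]=3 scan→box=[16,19)
i=17: min(r-i=2, Z[1]=0)=0; Z[17]=0
i=18: min(r-i=1, Z[2]=1)=1; Z[18]=1
i=19: i≥r, start 0; Z[19]=1 scan→box=[19,20)
i=20: i≥r, start 0; Z[20]=0
i=21: i≥r, start 0; Z[21]=0
i=22: i≥r, start 0; Z[22]=0
i=23: i≥r, start 0; Z[23]=0
i=24: i≥r, start 0; Z[24]=3 scan→box=[24,27)
i=25: min(r-i=2, Z[1]=0)=0; Z[25]=0
i=26: min(r-i=1, Z[2]=1)=1; Z[26]=1
i=27: i≥r, start 0; Z[27]=1 scan→box=[27,28)
i=28: i≥r, start 0; Z[28]=0
i=29: i≥r, start 0; Z[29]=0
i=30: i≥r, start 0; Z[30]=0
i=31: i≥r, start 0; Z[31]=1 scan→box=[31,32)
i=32: i≥r, start 0; Z[32]=1 scan→box=[32,33)

[33, 0, 1, 0, 3, 0, 1, 0, 1, 1, 0, 0, 1, 0, 0, 0, 3, 0, 1, 1, 0, 0, 0, 0, 3, 0, 1, 1, 0, 0, 0, 1, 1]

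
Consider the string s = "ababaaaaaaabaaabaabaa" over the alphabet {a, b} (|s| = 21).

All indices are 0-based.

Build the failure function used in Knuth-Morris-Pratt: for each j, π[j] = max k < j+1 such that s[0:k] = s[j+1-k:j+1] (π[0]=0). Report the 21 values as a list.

[0, 0, 1, 2, 3, 1, 1, 1, 1, 1, 1, 2, 3, 1, 1, 2, 3, 1, 2, 3, 1]

π[0] = 0
j=1 s[j]='b': π[1]=0 (border '')
j=2 s[j]='a': π[2]=1 (border 'a')
j=3 s[j]='b': π[3]=2 (border 'ab')
j=4 s[j]='a': π[4]=3 (border 'aba')
j=5 s[j]='a': k: 3→1→0; π[5]=1 (border 'a')
j=6 s[j]='a': k: 1→0; π[6]=1 (border 'a')
j=7 s[j]='a': k: 1→0; π[7]=1 (border 'a')
j=8 s[j]='a': k: 1→0; π[8]=1 (border 'a')
j=9 s[j]='a': k: 1→0; π[9]=1 (border 'a')
j=10 s[j]='a': k: 1→0; π[10]=1 (border 'a')
j=11 s[j]='b': π[11]=2 (border 'ab')
j=12 s[j]='a': π[12]=3 (border 'aba')
j=13 s[j]='a': k: 3→1→0; π[13]=1 (border 'a')
j=14 s[j]='a': k: 1→0; π[14]=1 (border 'a')
j=15 s[j]='b': π[15]=2 (border 'ab')
j=16 s[j]='a': π[16]=3 (border 'aba')
j=17 s[j]='a': k: 3→1→0; π[17]=1 (border 'a')
j=18 s[j]='b': π[18]=2 (border 'ab')
j=19 s[j]='a': π[19]=3 (border 'aba')
j=20 s[j]='a': k: 3→1→0; π[20]=1 (border 'a')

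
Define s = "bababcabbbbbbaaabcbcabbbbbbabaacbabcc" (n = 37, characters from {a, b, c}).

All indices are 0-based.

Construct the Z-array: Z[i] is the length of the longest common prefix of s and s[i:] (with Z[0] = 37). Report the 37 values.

[37, 0, 3, 0, 1, 0, 0, 1, 1, 1, 1, 1, 2, 0, 0, 0, 1, 0, 1, 0, 0, 1, 1, 1, 1, 1, 4, 0, 2, 0, 0, 0, 3, 0, 1, 0, 0]

Z[0]=37
i=1: fresh scan; Z[1]=0
i=2: fresh scan; Z[2]=3 extend→box=[2,5)
i=3: min(r-i=2, Z[1]=0)=0; Z[3]=0
i=4: min(r-i=1, Z[2]=3)=1; Z[4]=1
i=5: fresh scan; Z[5]=0
i=6: fresh scan; Z[6]=0
i=7: fresh scan; Z[7]=1 extend→box=[7,8)
i=8: fresh scan; Z[8]=1 extend→box=[8,9)
i=9: fresh scan; Z[9]=1 extend→box=[9,10)
i=10: fresh scan; Z[10]=1 extend→box=[10,11)
i=11: fresh scan; Z[11]=1 extend→box=[11,12)
i=12: fresh scan; Z[12]=2 extend→box=[12,14)
i=13: min(r-i=1, Z[1]=0)=0; Z[13]=0
i=14: fresh scan; Z[14]=0
i=15: fresh scan; Z[15]=0
i=16: fresh scan; Z[16]=1 extend→box=[16,17)
i=17: fresh scan; Z[17]=0
i=18: fresh scan; Z[18]=1 extend→box=[18,19)
i=19: fresh scan; Z[19]=0
i=20: fresh scan; Z[20]=0
i=21: fresh scan; Z[21]=1 extend→box=[21,22)
i=22: fresh scan; Z[22]=1 extend→box=[22,23)
i=23: fresh scan; Z[23]=1 extend→box=[23,24)
i=24: fresh scan; Z[24]=1 extend→box=[24,25)
i=25: fresh scan; Z[25]=1 extend→box=[25,26)
i=26: fresh scan; Z[26]=4 extend→box=[26,30)
i=27: min(r-i=3, Z[1]=0)=0; Z[27]=0
i=28: min(r-i=2, Z[2]=3)=2; Z[28]=2
i=29: min(r-i=1, Z[3]=0)=0; Z[29]=0
i=30: fresh scan; Z[30]=0
i=31: fresh scan; Z[31]=0
i=32: fresh scan; Z[32]=3 extend→box=[32,35)
i=33: min(r-i=2, Z[1]=0)=0; Z[33]=0
i=34: min(r-i=1, Z[2]=3)=1; Z[34]=1
i=35: fresh scan; Z[35]=0
i=36: fresh scan; Z[36]=0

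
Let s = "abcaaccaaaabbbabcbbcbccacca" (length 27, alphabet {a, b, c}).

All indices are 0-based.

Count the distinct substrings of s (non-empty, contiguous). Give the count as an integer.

rank→(start, suffix):
  0 → (26, 'a')
  1 → (7, 'aaaabbbabcbbcbccacca')
  2 → (8, 'aaabbbabcbbcbccacca')
  3 → (9, 'aabbbabcbbcbccacca')
  4 → (3, 'aaccaaaabbbabcbbcbccacca')
  5 → (10, 'abbbabcbbcbccacca')
  6 → (0, 'abcaaccaaaabbbabcbbcbccacca')
  7 → (14, 'abcbbcbccacca')
  8 → (23, 'acca')
  9 → (4, 'accaaaabbbabcbbcbccacca')
  10 → (13, 'babcbbcbccacca')
  11 → (12, 'bbabcbbcbccacca')
  12 → (11, 'bbbabcbbcbccacca')
  13 → (17, 'bbcbccacca')
  14 → (1, 'bcaaccaaaabbbabcbbcbccacca')
  15 → (15, 'bcbbcbccacca')
  16 → (18, 'bcbccacca')
  17 → (20, 'bccacca')
  18 → (25, 'ca')
  19 → (6, 'caaaabbbabcbbcbccacca')
  20 → (2, 'caaccaaaabbbabcbbcbccacca')
  21 → (22, 'cacca')
  22 → (16, 'cbbcbccacca')
  23 → (19, 'cbccacca')
  24 → (24, 'cca')
  25 → (5, 'ccaaaabbbabcbbcbccacca')
  26 → (21, 'ccacca')

SA = [26, 7, 8, 9, 3, 10, 0, 14, 23, 4, 13, 12, 11, 17, 1, 15, 18, 20, 25, 6, 2, 22, 16, 19, 24, 5, 21]
rank  pair      lcp
   1  s[26:],s[7:]  1  'a'
   2  s[7:],s[8:]  3  'aaa'
   3  s[8:],s[9:]  2  'aa'
   4  s[9:],s[3:]  2  'aa'
   5  s[3:],s[10:]  1  'a'
   6  s[10:],s[0:]  2  'ab'
   7  s[0:],s[14:]  3  'abc'
   8  s[14:],s[23:]  1  'a'
   9  s[23:],s[4:]  4  'acca'
  10  s[4:],s[13:]  0  ''
  11  s[13:],s[12:]  1  'b'
  12  s[12:],s[11:]  2  'bb'
  13  s[11:],s[17:]  2  'bb'
  14  s[17:],s[1:]  1  'b'
  15  s[1:],s[15:]  2  'bc'
  16  s[15:],s[18:]  3  'bcb'
  17  s[18:],s[20:]  2  'bc'
  18  s[20:],s[25:]  0  ''
  19  s[25:],s[6:]  2  'ca'
  20  s[6:],s[2:]  3  'caa'
  21  s[2:],s[22:]  2  'ca'
  22  s[22:],s[16:]  1  'c'
  23  s[16:],s[19:]  2  'cb'
  24  s[19:],s[24:]  1  'c'
  25  s[24:],s[5:]  3  'cca'
  26  s[5:],s[21:]  3  'cca'

n(n+1)/2 = 27·28/2 = 378
Σ LCP = 0 + 1 + 3 + 2 + 2 + 1 + 2 + 3 + 1 + 4 + 0 + 1 + 2 + 2 + 1 + 2 + 3 + 2 + 0 + 2 + 3 + 2 + 1 + 2 + 1 + 3 + 3 = 49
distinct = 378 − 49 = 329

329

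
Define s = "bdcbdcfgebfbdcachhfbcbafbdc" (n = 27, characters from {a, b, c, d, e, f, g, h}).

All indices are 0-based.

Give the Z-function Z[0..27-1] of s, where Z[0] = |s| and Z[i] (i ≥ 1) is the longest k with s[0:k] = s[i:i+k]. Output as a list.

Z[0]=27
i=1: outside box; Z[1]=0
i=2: outside box; Z[2]=0
i=3: outside box; Z[3]=3 extend→box=[3,6)
i=4: min(r-i=2, Z[1]=0)=0; Z[4]=0
i=5: min(r-i=1, Z[2]=0)=0; Z[5]=0
i=6: outside box; Z[6]=0
i=7: outside box; Z[7]=0
i=8: outside box; Z[8]=0
i=9: outside box; Z[9]=1 extend→box=[9,10)
i=10: outside box; Z[10]=0
i=11: outside box; Z[11]=3 extend→box=[11,14)
i=12: min(r-i=2, Z[1]=0)=0; Z[12]=0
i=13: min(r-i=1, Z[2]=0)=0; Z[13]=0
i=14: outside box; Z[14]=0
i=15: outside box; Z[15]=0
i=16: outside box; Z[16]=0
i=17: outside box; Z[17]=0
i=18: outside box; Z[18]=0
i=19: outside box; Z[19]=1 extend→box=[19,20)
i=20: outside box; Z[20]=0
i=21: outside box; Z[21]=1 extend→box=[21,22)
i=22: outside box; Z[22]=0
i=23: outside box; Z[23]=0
i=24: outside box; Z[24]=3 extend→box=[24,27)
i=25: min(r-i=2, Z[1]=0)=0; Z[25]=0
i=26: min(r-i=1, Z[2]=0)=0; Z[26]=0

[27, 0, 0, 3, 0, 0, 0, 0, 0, 1, 0, 3, 0, 0, 0, 0, 0, 0, 0, 1, 0, 1, 0, 0, 3, 0, 0]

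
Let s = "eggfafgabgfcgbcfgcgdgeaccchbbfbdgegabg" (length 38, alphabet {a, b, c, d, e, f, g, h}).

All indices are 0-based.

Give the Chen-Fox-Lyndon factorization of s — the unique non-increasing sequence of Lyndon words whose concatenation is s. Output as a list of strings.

emit factor 1: 'eggf' (i=0, period=4)
emit factor 2: 'afg' (i=4, period=3)
emit factor 3: 'abgfcgbcfgcgdgeaccchbbfbdgeg' (i=7, period=28)
emit factor 4: 'abg' (i=35, period=3)

["eggf", "afg", "abgfcgbcfgcgdgeaccchbbfbdgeg", "abg"]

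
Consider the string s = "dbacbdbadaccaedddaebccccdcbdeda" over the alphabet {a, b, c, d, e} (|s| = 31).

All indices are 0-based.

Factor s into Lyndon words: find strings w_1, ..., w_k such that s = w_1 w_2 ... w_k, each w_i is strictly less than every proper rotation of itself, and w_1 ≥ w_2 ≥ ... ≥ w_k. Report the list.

emit factor 1: 'd' (i=0, period=1)
emit factor 2: 'b' (i=1, period=1)
emit factor 3: 'acbdbadaccaedddaebccccdcbded' (i=2, period=28)
emit factor 4: 'a' (i=30, period=1)

["d", "b", "acbdbadaccaedddaebccccdcbded", "a"]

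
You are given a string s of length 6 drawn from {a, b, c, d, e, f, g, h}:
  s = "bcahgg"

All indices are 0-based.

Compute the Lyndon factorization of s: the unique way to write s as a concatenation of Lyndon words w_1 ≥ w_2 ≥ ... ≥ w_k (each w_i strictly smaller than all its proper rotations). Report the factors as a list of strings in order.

emit factor 1: 'bc' (i=0, period=2)
emit factor 2: 'ahgg' (i=2, period=4)

["bc", "ahgg"]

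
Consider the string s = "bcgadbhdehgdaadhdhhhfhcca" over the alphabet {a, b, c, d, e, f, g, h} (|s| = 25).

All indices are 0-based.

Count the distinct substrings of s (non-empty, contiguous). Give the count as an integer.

rank | idx | suffix
   0 |  24 | a
   1 |  12 | aadhdhhhfhcca
   2 |   3 | adbhdehgdaadhdhhhfhcca
   3 |  13 | adhdhhhfhcca
   4 |   0 | bcgadbhdehgdaadhdhhhfhcca
   5 |   5 | bhdehgdaadhdhhhfhcca
   6 |  23 | ca
   7 |  22 | cca
   8 |   1 | cgadbhdehgdaadhdhhhfhcca
   9 |  11 | daadhdhhhfhcca
  10 |   4 | dbhdehgdaadhdhhhfhcca
  11 |   7 | dehgdaadhdhhhfhcca
  12 |  14 | dhdhhhfhcca
  13 |  16 | dhhhfhcca
  14 |   8 | ehgdaadhdhhhfhcca
  15 |  20 | fhcca
  16 |   2 | gadbhdehgdaadhdhhhfhcca
  17 |  10 | gdaadhdhhhfhcca
  18 |  21 | hcca
  19 |   6 | hdehgdaadhdhhhfhcca
  20 |  15 | hdhhhfhcca
  21 |  19 | hfhcca
  22 |   9 | hgdaadhdhhhfhcca
  23 |  18 | hhfhcca
  24 |  17 | hhhfhcca

SA = [24, 12, 3, 13, 0, 5, 23, 22, 1, 11, 4, 7, 14, 16, 8, 20, 2, 10, 21, 6, 15, 19, 9, 18, 17]
[i] adj suffixes → lcp
  [1] 24/12 → 1 ('a')
  [2] 12/3 → 1 ('a')
  [3] 3/13 → 2 ('ad')
  [4] 13/0 → 0 ('')
  [5] 0/5 → 1 ('b')
  [6] 5/23 → 0 ('')
  [7] 23/22 → 1 ('c')
  [8] 22/1 → 1 ('c')
  [9] 1/11 → 0 ('')
  [10] 11/4 → 1 ('d')
  [11] 4/7 → 1 ('d')
  [12] 7/14 → 1 ('d')
  [13] 14/16 → 2 ('dh')
  [14] 16/8 → 0 ('')
  [15] 8/20 → 0 ('')
  [16] 20/2 → 0 ('')
  [17] 2/10 → 1 ('g')
  [18] 10/21 → 0 ('')
  [19] 21/6 → 1 ('h')
  [20] 6/15 → 2 ('hd')
  [21] 15/19 → 1 ('h')
  [22] 19/9 → 1 ('h')
  [23] 9/18 → 1 ('h')
  [24] 18/17 → 2 ('hh')

n(n+1)/2 = 25·26/2 = 325
Σ LCP = 0 + 1 + 1 + 2 + 0 + 1 + 0 + 1 + 1 + 0 + 1 + 1 + 1 + 2 + 0 + 0 + 0 + 1 + 0 + 1 + 2 + 1 + 1 + 1 + 2 = 21
distinct = 325 − 21 = 304

304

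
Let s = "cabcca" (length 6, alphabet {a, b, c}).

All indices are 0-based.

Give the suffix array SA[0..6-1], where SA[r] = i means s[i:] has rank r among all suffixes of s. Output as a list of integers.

[5, 1, 2, 4, 0, 3]

rank | idx | suffix
   0 |   5 | a
   1 |   1 | abcca
   2 |   2 | bcca
   3 |   4 | ca
   4 |   0 | cabcca
   5 |   3 | cca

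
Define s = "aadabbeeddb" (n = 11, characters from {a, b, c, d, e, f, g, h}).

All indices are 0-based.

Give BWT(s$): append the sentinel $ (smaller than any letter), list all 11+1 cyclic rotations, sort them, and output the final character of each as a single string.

b$dadabadeeb

rank  rotation      last
    0  $aadabbeeddb  b
    1  aadabbeeddb$  $
    2  abbeeddb$aad  d
    3  adabbeeddb$a  a
    4  b$aadabbeedd  d
    5  bbeeddb$aada  a
    6  beeddb$aadab  b
    7  dabbeeddb$aa  a
    8  db$aadabbeed  d
    9  ddb$aadabbee  e
   10  eddb$aadabbe  e
   11  eeddb$aadabb  b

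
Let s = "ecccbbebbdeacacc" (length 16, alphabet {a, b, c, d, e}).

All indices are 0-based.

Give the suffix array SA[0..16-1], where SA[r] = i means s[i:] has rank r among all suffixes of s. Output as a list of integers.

[11, 13, 7, 4, 8, 5, 15, 12, 3, 14, 2, 1, 9, 10, 6, 0]

sorted suffixes:
  #0 SA[0]=11  'acacc'
  #1 SA[1]=13  'acc'
  #2 SA[2]=7  'bbdeacacc'
  #3 SA[3]=4  'bbebbdeacacc'
  #4 SA[4]=8  'bdeacacc'
  #5 SA[5]=5  'bebbdeacacc'
  #6 SA[6]=15  'c'
  #7 SA[7]=12  'cacc'
  #8 SA[8]=3  'cbbebbdeacacc'
  #9 SA[9]=14  'cc'
  #10 SA[10]=2  'ccbbebbdeacacc'
  #11 SA[11]=1  'cccbbebbdeacacc'
  #12 SA[12]=9  'deacacc'
  #13 SA[13]=10  'eacacc'
  #14 SA[14]=6  'ebbdeacacc'
  #15 SA[15]=0  'ecccbbebbdeacacc'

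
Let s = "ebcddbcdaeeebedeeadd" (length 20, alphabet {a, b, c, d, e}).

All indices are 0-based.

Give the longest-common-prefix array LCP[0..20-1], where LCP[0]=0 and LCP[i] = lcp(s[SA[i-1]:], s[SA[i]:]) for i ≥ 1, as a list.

[0, 1, 0, 3, 1, 0, 2, 0, 1, 1, 1, 2, 1, 0, 1, 2, 1, 1, 2, 2]

rank→(start, suffix):
  0 → (17, 'add')
  1 → (8, 'aeeebedeeadd')
  2 → (5, 'bcdaeeebedeeadd')
  3 → (1, 'bcddbcdaeeebedeeadd')
  4 → (12, 'bedeeadd')
  5 → (6, 'cdaeeebedeeadd')
  6 → (2, 'cddbcdaeeebedeeadd')
  7 → (19, 'd')
  8 → (7, 'daeeebedeeadd')
  9 → (4, 'dbcdaeeebedeeadd')
  10 → (18, 'dd')
  11 → (3, 'ddbcdaeeebedeeadd')
  12 → (14, 'deeadd')
  13 → (16, 'eadd')
  14 → (0, 'ebcddbcdaeeebedeeadd')
  15 → (11, 'ebedeeadd')
  16 → (13, 'edeeadd')
  17 → (15, 'eeadd')
  18 → (10, 'eebedeeadd')
  19 → (9, 'eeebedeeadd')

SA = [17, 8, 5, 1, 12, 6, 2, 19, 7, 4, 18, 3, 14, 16, 0, 11, 13, 15, 10, 9]
[i] adj suffixes → lcp
  [1] 17/8 → 1 ('a')
  [2] 8/5 → 0 ('')
  [3] 5/1 → 3 ('bcd')
  [4] 1/12 → 1 ('b')
  [5] 12/6 → 0 ('')
  [6] 6/2 → 2 ('cd')
  [7] 2/19 → 0 ('')
  [8] 19/7 → 1 ('d')
  [9] 7/4 → 1 ('d')
  [10] 4/18 → 1 ('d')
  [11] 18/3 → 2 ('dd')
  [12] 3/14 → 1 ('d')
  [13] 14/16 → 0 ('')
  [14] 16/0 → 1 ('e')
  [15] 0/11 → 2 ('eb')
  [16] 11/13 → 1 ('e')
  [17] 13/15 → 1 ('e')
  [18] 15/10 → 2 ('ee')
  [19] 10/9 → 2 ('ee')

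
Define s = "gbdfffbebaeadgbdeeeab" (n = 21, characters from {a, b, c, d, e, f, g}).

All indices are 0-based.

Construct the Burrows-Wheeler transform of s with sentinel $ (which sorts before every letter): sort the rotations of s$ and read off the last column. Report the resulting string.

beebaeggfbbaeabedffdd$

rank  rotation                last
    0  $gbdfffbebaeadgbdeeeab  b
    1  ab$gbdfffbebaeadgbdeee  e
    2  adgbdeeeab$gbdfffbebae  e
    3  aeadgbdeeeab$gbdfffbeb  b
    4  b$gbdfffbebaeadgbdeeea  a
    5  baeadgbdeeeab$gbdfffbe  e
    6  bdeeeab$gbdfffbebaeadg  g
    7  bdfffbebaeadgbdeeeab$g  g
    8  bebaeadgbdeeeab$gbdfff  f
    9  deeeab$gbdfffbebaeadgb  b
   10  dfffbebaeadgbdeeeab$gb  b
   11  dgbdeeeab$gbdfffbebaea  a
   12  eab$gbdfffbebaeadgbdee  e
   13  eadgbdeeeab$gbdfffbeba  a
   14  ebaeadgbdeeeab$gbdfffb  b
   15  eeab$gbdfffbebaeadgbde  e
   16  eeeab$gbdfffbebaeadgbd  d
   17  fbebaeadgbdeeeab$gbdff  f
   18  ffbebaeadgbdeeeab$gbdf  f
   19  fffbebaeadgbdeeeab$gbd  d
   20  gbdeeeab$gbdfffbebaead  d
   21  gbdfffbebaeadgbdeeeab$  $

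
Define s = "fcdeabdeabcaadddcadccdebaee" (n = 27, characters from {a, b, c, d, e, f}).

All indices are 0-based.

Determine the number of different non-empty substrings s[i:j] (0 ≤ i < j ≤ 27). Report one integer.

344

rank | idx | suffix
   0 |  11 | aadddcadccdebaee
   1 |   8 | abcaadddcadccdebaee
   2 |   4 | abdeabcaadddcadccdebaee
   3 |  17 | adccdebaee
   4 |  12 | adddcadccdebaee
   5 |  24 | aee
   6 |  23 | baee
   7 |   9 | bcaadddcadccdebaee
   8 |   5 | bdeabcaadddcadccdebaee
   9 |  10 | caadddcadccdebaee
  10 |  16 | cadccdebaee
  11 |  19 | ccdebaee
  12 |   1 | cdeabdeabcaadddcadccdebaee
  13 |  20 | cdebaee
  14 |  15 | dcadccdebaee
  15 |  18 | dccdebaee
  16 |  14 | ddcadccdebaee
  17 |  13 | dddcadccdebaee
  18 |   6 | deabcaadddcadccdebaee
  19 |   2 | deabdeabcaadddcadccdebaee
  20 |  21 | debaee
  21 |  26 | e
  22 |   7 | eabcaadddcadccdebaee
  23 |   3 | eabdeabcaadddcadccdebaee
  24 |  22 | ebaee
  25 |  25 | ee
  26 |   0 | fcdeabdeabcaadddcadccdebaee

SA = [11, 8, 4, 17, 12, 24, 23, 9, 5, 10, 16, 19, 1, 20, 15, 18, 14, 13, 6, 2, 21, 26, 7, 3, 22, 25, 0]
i: (SA[i-1],SA[i]) lcp shared
  1: (11,8) 1 'a'
  2: (8,4) 2 'ab'
  3: (4,17) 1 'a'
  4: (17,12) 2 'ad'
  5: (12,24) 1 'a'
  6: (24,23) 0 ''
  7: (23,9) 1 'b'
  8: (9,5) 1 'b'
  9: (5,10) 0 ''
  10: (10,16) 2 'ca'
  11: (16,19) 1 'c'
  12: (19,1) 1 'c'
  13: (1,20) 3 'cde'
  14: (20,15) 0 ''
  15: (15,18) 2 'dc'
  16: (18,14) 1 'd'
  17: (14,13) 2 'dd'
  18: (13,6) 1 'd'
  19: (6,2) 4 'deab'
  20: (2,21) 2 'de'
  21: (21,26) 0 ''
  22: (26,7) 1 'e'
  23: (7,3) 3 'eab'
  24: (3,22) 1 'e'
  25: (22,25) 1 'e'
  26: (25,0) 0 ''

n(n+1)/2 = 27·28/2 = 378
Σ LCP = 0 + 1 + 2 + 1 + 2 + 1 + 0 + 1 + 1 + 0 + 2 + 1 + 1 + 3 + 0 + 2 + 1 + 2 + 1 + 4 + 2 + 0 + 1 + 3 + 1 + 1 + 0 = 34
distinct = 378 − 34 = 344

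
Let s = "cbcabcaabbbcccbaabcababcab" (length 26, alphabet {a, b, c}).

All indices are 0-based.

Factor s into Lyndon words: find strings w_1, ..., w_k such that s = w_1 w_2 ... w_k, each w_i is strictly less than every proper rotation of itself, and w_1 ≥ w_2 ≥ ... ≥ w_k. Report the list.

["c", "bc", "abc", "aabbbcccbaabcababcab"]

emit factor 1: 'c' (i=0, period=1)
emit factor 2: 'bc' (i=1, period=2)
emit factor 3: 'abc' (i=3, period=3)
emit factor 4: 'aabbbcccbaabcababcab' (i=6, period=20)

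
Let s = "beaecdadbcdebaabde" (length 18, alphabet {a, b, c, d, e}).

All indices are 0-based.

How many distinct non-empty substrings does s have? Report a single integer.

sorted suffixes:
  #0 SA[0]=13  'aabde'
  #1 SA[1]=14  'abde'
  #2 SA[2]=6  'adbcdebaabde'
  #3 SA[3]=2  'aecdadbcdebaabde'
  #4 SA[4]=12  'baabde'
  #5 SA[5]=8  'bcdebaabde'
  #6 SA[6]=15  'bde'
  #7 SA[7]=0  'beaecdadbcdebaabde'
  #8 SA[8]=4  'cdadbcdebaabde'
  #9 SA[9]=9  'cdebaabde'
  #10 SA[10]=5  'dadbcdebaabde'
  #11 SA[11]=7  'dbcdebaabde'
  #12 SA[12]=16  'de'
  #13 SA[13]=10  'debaabde'
  #14 SA[14]=17  'e'
  #15 SA[15]=1  'eaecdadbcdebaabde'
  #16 SA[16]=11  'ebaabde'
  #17 SA[17]=3  'ecdadbcdebaabde'

SA = [13, 14, 6, 2, 12, 8, 15, 0, 4, 9, 5, 7, 16, 10, 17, 1, 11, 3]
[i] adj suffixes → lcp
  [1] 13/14 → 1 ('a')
  [2] 14/6 → 1 ('a')
  [3] 6/2 → 1 ('a')
  [4] 2/12 → 0 ('')
  [5] 12/8 → 1 ('b')
  [6] 8/15 → 1 ('b')
  [7] 15/0 → 1 ('b')
  [8] 0/4 → 0 ('')
  [9] 4/9 → 2 ('cd')
  [10] 9/5 → 0 ('')
  [11] 5/7 → 1 ('d')
  [12] 7/16 → 1 ('d')
  [13] 16/10 → 2 ('de')
  [14] 10/17 → 0 ('')
  [15] 17/1 → 1 ('e')
  [16] 1/11 → 1 ('e')
  [17] 11/3 → 1 ('e')

n(n+1)/2 = 18·19/2 = 171
Σ LCP = 0 + 1 + 1 + 1 + 0 + 1 + 1 + 1 + 0 + 2 + 0 + 1 + 1 + 2 + 0 + 1 + 1 + 1 = 15
distinct = 171 − 15 = 156

156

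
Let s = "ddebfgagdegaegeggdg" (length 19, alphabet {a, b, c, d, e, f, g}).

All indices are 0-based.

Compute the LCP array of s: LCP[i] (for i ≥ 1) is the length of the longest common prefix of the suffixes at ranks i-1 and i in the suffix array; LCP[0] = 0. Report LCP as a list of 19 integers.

[0, 1, 0, 0, 1, 2, 1, 0, 1, 2, 2, 0, 0, 1, 2, 1, 2, 1, 1]

rank | idx | suffix
   0 |  11 | aegeggdg
   1 |   6 | agdegaegeggdg
   2 |   3 | bfgagdegaegeggdg
   3 |   0 | ddebfgagdegaegeggdg
   4 |   1 | debfgagdegaegeggdg
   5 |   8 | degaegeggdg
   6 |  17 | dg
   7 |   2 | ebfgagdegaegeggdg
   8 |   9 | egaegeggdg
   9 |  12 | egeggdg
  10 |  14 | eggdg
  11 |   4 | fgagdegaegeggdg
  12 |  18 | g
  13 |  10 | gaegeggdg
  14 |   5 | gagdegaegeggdg
  15 |   7 | gdegaegeggdg
  16 |  16 | gdg
  17 |  13 | geggdg
  18 |  15 | ggdg

SA = [11, 6, 3, 0, 1, 8, 17, 2, 9, 12, 14, 4, 18, 10, 5, 7, 16, 13, 15]
i: (SA[i-1],SA[i]) lcp shared
  1: (11,6) 1 'a'
  2: (6,3) 0 ''
  3: (3,0) 0 ''
  4: (0,1) 1 'd'
  5: (1,8) 2 'de'
  6: (8,17) 1 'd'
  7: (17,2) 0 ''
  8: (2,9) 1 'e'
  9: (9,12) 2 'eg'
  10: (12,14) 2 'eg'
  11: (14,4) 0 ''
  12: (4,18) 0 ''
  13: (18,10) 1 'g'
  14: (10,5) 2 'ga'
  15: (5,7) 1 'g'
  16: (7,16) 2 'gd'
  17: (16,13) 1 'g'
  18: (13,15) 1 'g'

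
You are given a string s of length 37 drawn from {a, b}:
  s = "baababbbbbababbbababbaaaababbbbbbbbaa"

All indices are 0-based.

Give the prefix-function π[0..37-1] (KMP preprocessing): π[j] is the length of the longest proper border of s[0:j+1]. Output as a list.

π[0] = 0
j=1 s[j]='a': π[1]=0 (border '')
j=2 s[j]='a': π[2]=0 (border '')
j=3 s[j]='b': π[3]=1 (border 'b')
j=4 s[j]='a': π[4]=2 (border 'ba')
j=5 s[j]='b': k: 2→0; π[5]=1 (border 'b')
j=6 s[j]='b': k: 1→0; π[6]=1 (border 'b')
j=7 s[j]='b': k: 1→0; π[7]=1 (border 'b')
j=8 s[j]='b': k: 1→0; π[8]=1 (border 'b')
j=9 s[j]='b': k: 1→0; π[9]=1 (border 'b')
j=10 s[j]='a': π[10]=2 (border 'ba')
j=11 s[j]='b': k: 2→0; π[11]=1 (border 'b')
j=12 s[j]='a': π[12]=2 (border 'ba')
j=13 s[j]='b': k: 2→0; π[13]=1 (border 'b')
j=14 s[j]='b': k: 1→0; π[14]=1 (border 'b')
j=15 s[j]='b': k: 1→0; π[15]=1 (border 'b')
j=16 s[j]='a': π[16]=2 (border 'ba')
j=17 s[j]='b': k: 2→0; π[17]=1 (border 'b')
j=18 s[j]='a': π[18]=2 (border 'ba')
j=19 s[j]='b': k: 2→0; π[19]=1 (border 'b')
j=20 s[j]='b': k: 1→0; π[20]=1 (border 'b')
j=21 s[j]='a': π[21]=2 (border 'ba')
j=22 s[j]='a': π[22]=3 (border 'baa')
j=23 s[j]='a': k: 3→0; π[23]=0 (border '')
j=24 s[j]='a': π[24]=0 (border '')
j=25 s[j]='b': π[25]=1 (border 'b')
j=26 s[j]='a': π[26]=2 (border 'ba')
j=27 s[j]='b': k: 2→0; π[27]=1 (border 'b')
j=28 s[j]='b': k: 1→0; π[28]=1 (border 'b')
j=29 s[j]='b': k: 1→0; π[29]=1 (border 'b')
j=30 s[j]='b': k: 1→0; π[30]=1 (border 'b')
j=31 s[j]='b': k: 1→0; π[31]=1 (border 'b')
j=32 s[j]='b': k: 1→0; π[32]=1 (border 'b')
j=33 s[j]='b': k: 1→0; π[33]=1 (border 'b')
j=34 s[j]='b': k: 1→0; π[34]=1 (border 'b')
j=35 s[j]='a': π[35]=2 (border 'ba')
j=36 s[j]='a': π[36]=3 (border 'baa')

[0, 0, 0, 1, 2, 1, 1, 1, 1, 1, 2, 1, 2, 1, 1, 1, 2, 1, 2, 1, 1, 2, 3, 0, 0, 1, 2, 1, 1, 1, 1, 1, 1, 1, 1, 2, 3]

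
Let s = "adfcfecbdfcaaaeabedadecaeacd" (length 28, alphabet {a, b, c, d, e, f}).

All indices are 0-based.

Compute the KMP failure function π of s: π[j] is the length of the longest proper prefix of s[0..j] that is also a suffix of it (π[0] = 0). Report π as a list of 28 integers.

π[0] = 0
j=1 s[j]='d': π[1]=0 (border '')
j=2 s[j]='f': π[2]=0 (border '')
j=3 s[j]='c': π[3]=0 (border '')
j=4 s[j]='f': π[4]=0 (border '')
j=5 s[j]='e': π[5]=0 (border '')
j=6 s[j]='c': π[6]=0 (border '')
j=7 s[j]='b': π[7]=0 (border '')
j=8 s[j]='d': π[8]=0 (border '')
j=9 s[j]='f': π[9]=0 (border '')
j=10 s[j]='c': π[10]=0 (border '')
j=11 s[j]='a': π[11]=1 (border 'a')
j=12 s[j]='a': k: 1→0; π[12]=1 (border 'a')
j=13 s[j]='a': k: 1→0; π[13]=1 (border 'a')
j=14 s[j]='e': k: 1→0; π[14]=0 (border '')
j=15 s[j]='a': π[15]=1 (border 'a')
j=16 s[j]='b': k: 1→0; π[16]=0 (border '')
j=17 s[j]='e': π[17]=0 (border '')
j=18 s[j]='d': π[18]=0 (border '')
j=19 s[j]='a': π[19]=1 (border 'a')
j=20 s[j]='d': π[20]=2 (border 'ad')
j=21 s[j]='e': k: 2→0; π[21]=0 (border '')
j=22 s[j]='c': π[22]=0 (border '')
j=23 s[j]='a': π[23]=1 (border 'a')
j=24 s[j]='e': k: 1→0; π[24]=0 (border '')
j=25 s[j]='a': π[25]=1 (border 'a')
j=26 s[j]='c': k: 1→0; π[26]=0 (border '')
j=27 s[j]='d': π[27]=0 (border '')

[0, 0, 0, 0, 0, 0, 0, 0, 0, 0, 0, 1, 1, 1, 0, 1, 0, 0, 0, 1, 2, 0, 0, 1, 0, 1, 0, 0]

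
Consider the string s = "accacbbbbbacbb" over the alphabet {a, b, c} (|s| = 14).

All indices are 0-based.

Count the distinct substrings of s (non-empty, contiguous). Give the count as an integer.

rank→(start, suffix):
  0 → (10, 'acbb')
  1 → (3, 'acbbbbbacbb')
  2 → (0, 'accacbbbbbacbb')
  3 → (13, 'b')
  4 → (9, 'bacbb')
  5 → (12, 'bb')
  6 → (8, 'bbacbb')
  7 → (7, 'bbbacbb')
  8 → (6, 'bbbbacbb')
  9 → (5, 'bbbbbacbb')
  10 → (2, 'cacbbbbbacbb')
  11 → (11, 'cbb')
  12 → (4, 'cbbbbbacbb')
  13 → (1, 'ccacbbbbbacbb')

SA = [10, 3, 0, 13, 9, 12, 8, 7, 6, 5, 2, 11, 4, 1]
rank  pair      lcp
   1  s[10:],s[3:]  4  'acbb'
   2  s[3:],s[0:]  2  'ac'
   3  s[0:],s[13:]  0  ''
   4  s[13:],s[9:]  1  'b'
   5  s[9:],s[12:]  1  'b'
   6  s[12:],s[8:]  2  'bb'
   7  s[8:],s[7:]  2  'bb'
   8  s[7:],s[6:]  3  'bbb'
   9  s[6:],s[5:]  4  'bbbb'
  10  s[5:],s[2:]  0  ''
  11  s[2:],s[11:]  1  'c'
  12  s[11:],s[4:]  3  'cbb'
  13  s[4:],s[1:]  1  'c'

n(n+1)/2 = 14·15/2 = 105
Σ LCP = 0 + 4 + 2 + 0 + 1 + 1 + 2 + 2 + 3 + 4 + 0 + 1 + 3 + 1 = 24
distinct = 105 − 24 = 81

81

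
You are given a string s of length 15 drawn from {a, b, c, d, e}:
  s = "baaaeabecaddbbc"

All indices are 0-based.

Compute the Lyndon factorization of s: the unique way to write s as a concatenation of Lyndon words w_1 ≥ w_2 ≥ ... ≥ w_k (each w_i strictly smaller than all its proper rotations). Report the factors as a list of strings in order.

emit factor 1: 'b' (i=0, period=1)
emit factor 2: 'aaaeabecaddbbc' (i=1, period=14)

["b", "aaaeabecaddbbc"]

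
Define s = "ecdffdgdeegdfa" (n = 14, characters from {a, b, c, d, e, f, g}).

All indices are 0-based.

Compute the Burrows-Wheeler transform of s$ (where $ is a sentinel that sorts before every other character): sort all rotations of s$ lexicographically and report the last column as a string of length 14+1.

afeggcf$dedfdde

rank  rotation         last
    0  $ecdffdgdeegdfa  a
    1  a$ecdffdgdeegdf  f
    2  cdffdgdeegdfa$e  e
    3  deegdfa$ecdffdg  g
    4  dfa$ecdffdgdeeg  g
    5  dffdgdeegdfa$ec  c
    6  dgdeegdfa$ecdff  f
    7  ecdffdgdeegdfa$  $
    8  eegdfa$ecdffdgd  d
    9  egdfa$ecdffdgde  e
   10  fa$ecdffdgdeegd  d
   11  fdgdeegdfa$ecdf  f
   12  ffdgdeegdfa$ecd  d
   13  gdeegdfa$ecdffd  d
   14  gdfa$ecdffdgdee  e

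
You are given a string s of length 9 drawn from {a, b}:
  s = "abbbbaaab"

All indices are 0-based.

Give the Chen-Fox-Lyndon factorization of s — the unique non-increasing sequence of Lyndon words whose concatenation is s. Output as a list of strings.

emit factor 1: 'abbbb' (i=0, period=5)
emit factor 2: 'aaab' (i=5, period=4)

["abbbb", "aaab"]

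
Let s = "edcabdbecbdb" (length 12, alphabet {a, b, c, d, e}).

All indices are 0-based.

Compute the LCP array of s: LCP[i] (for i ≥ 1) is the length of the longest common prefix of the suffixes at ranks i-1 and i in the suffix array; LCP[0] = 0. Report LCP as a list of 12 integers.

[0, 0, 1, 3, 1, 0, 1, 0, 2, 1, 0, 1]

rank | idx | suffix
   0 |   3 | abdbecbdb
   1 |  11 | b
   2 |   9 | bdb
   3 |   4 | bdbecbdb
   4 |   6 | becbdb
   5 |   2 | cabdbecbdb
   6 |   8 | cbdb
   7 |  10 | db
   8 |   5 | dbecbdb
   9 |   1 | dcabdbecbdb
  10 |   7 | ecbdb
  11 |   0 | edcabdbecbdb

SA = [3, 11, 9, 4, 6, 2, 8, 10, 5, 1, 7, 0]
i: (SA[i-1],SA[i]) lcp shared
  1: (3,11) 0 ''
  2: (11,9) 1 'b'
  3: (9,4) 3 'bdb'
  4: (4,6) 1 'b'
  5: (6,2) 0 ''
  6: (2,8) 1 'c'
  7: (8,10) 0 ''
  8: (10,5) 2 'db'
  9: (5,1) 1 'd'
  10: (1,7) 0 ''
  11: (7,0) 1 'e'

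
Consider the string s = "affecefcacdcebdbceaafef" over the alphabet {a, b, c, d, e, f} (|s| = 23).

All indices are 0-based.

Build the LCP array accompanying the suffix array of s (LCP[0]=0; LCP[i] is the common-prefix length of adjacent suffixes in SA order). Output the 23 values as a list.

[0, 1, 1, 2, 0, 1, 0, 1, 1, 2, 2, 0, 1, 0, 1, 1, 1, 2, 0, 1, 1, 2, 1]

rank→(start, suffix):
  0 → (18, 'aafef')
  1 → (8, 'acdcebdbceaafef')
  2 → (19, 'afef')
  3 → (0, 'affecefcacdcebdbceaafef')
  4 → (15, 'bceaafef')
  5 → (13, 'bdbceaafef')
  6 → (7, 'cacdcebdbceaafef')
  7 → (9, 'cdcebdbceaafef')
  8 → (16, 'ceaafef')
  9 → (11, 'cebdbceaafef')
  10 → (4, 'cefcacdcebdbceaafef')
  11 → (14, 'dbceaafef')
  12 → (10, 'dcebdbceaafef')
  13 → (17, 'eaafef')
  14 → (12, 'ebdbceaafef')
  15 → (3, 'ecefcacdcebdbceaafef')
  16 → (21, 'ef')
  17 → (5, 'efcacdcebdbceaafef')
  18 → (22, 'f')
  19 → (6, 'fcacdcebdbceaafef')
  20 → (2, 'fecefcacdcebdbceaafef')
  21 → (20, 'fef')
  22 → (1, 'ffecefcacdcebdbceaafef')

SA = [18, 8, 19, 0, 15, 13, 7, 9, 16, 11, 4, 14, 10, 17, 12, 3, 21, 5, 22, 6, 2, 20, 1]
rank  pair      lcp
   1  s[18:],s[8:]  1  'a'
   2  s[8:],s[19:]  1  'a'
   3  s[19:],s[0:]  2  'af'
   4  s[0:],s[15:]  0  ''
   5  s[15:],s[13:]  1  'b'
   6  s[13:],s[7:]  0  ''
   7  s[7:],s[9:]  1  'c'
   8  s[9:],s[16:]  1  'c'
   9  s[16:],s[11:]  2  'ce'
  10  s[11:],s[4:]  2  'ce'
  11  s[4:],s[14:]  0  ''
  12  s[14:],s[10:]  1  'd'
  13  s[10:],s[17:]  0  ''
  14  s[17:],s[12:]  1  'e'
  15  s[12:],s[3:]  1  'e'
  16  s[3:],s[21:]  1  'e'
  17  s[21:],s[5:]  2  'ef'
  18  s[5:],s[22:]  0  ''
  19  s[22:],s[6:]  1  'f'
  20  s[6:],s[2:]  1  'f'
  21  s[2:],s[20:]  2  'fe'
  22  s[20:],s[1:]  1  'f'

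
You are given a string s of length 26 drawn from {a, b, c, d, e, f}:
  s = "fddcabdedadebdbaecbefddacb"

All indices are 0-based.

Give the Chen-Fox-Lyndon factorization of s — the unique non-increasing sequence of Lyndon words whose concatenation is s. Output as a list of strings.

emit factor 1: 'f' (i=0, period=1)
emit factor 2: 'd' (i=1, period=1)
emit factor 3: 'd' (i=2, period=1)
emit factor 4: 'c' (i=3, period=1)
emit factor 5: 'abdedadebdbaecbefddacb' (i=4, period=22)

["f", "d", "d", "c", "abdedadebdbaecbefddacb"]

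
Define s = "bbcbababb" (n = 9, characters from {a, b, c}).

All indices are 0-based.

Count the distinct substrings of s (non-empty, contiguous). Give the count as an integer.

35

rank→(start, suffix):
  0 → (4, 'ababb')
  1 → (6, 'abb')
  2 → (8, 'b')
  3 → (3, 'bababb')
  4 → (5, 'babb')
  5 → (7, 'bb')
  6 → (0, 'bbcbababb')
  7 → (1, 'bcbababb')
  8 → (2, 'cbababb')

SA = [4, 6, 8, 3, 5, 7, 0, 1, 2]
[i] adj suffixes → lcp
  [1] 4/6 → 2 ('ab')
  [2] 6/8 → 0 ('')
  [3] 8/3 → 1 ('b')
  [4] 3/5 → 3 ('bab')
  [5] 5/7 → 1 ('b')
  [6] 7/0 → 2 ('bb')
  [7] 0/1 → 1 ('b')
  [8] 1/2 → 0 ('')

n(n+1)/2 = 9·10/2 = 45
Σ LCP = 0 + 2 + 0 + 1 + 3 + 1 + 2 + 1 + 0 = 10
distinct = 45 − 10 = 35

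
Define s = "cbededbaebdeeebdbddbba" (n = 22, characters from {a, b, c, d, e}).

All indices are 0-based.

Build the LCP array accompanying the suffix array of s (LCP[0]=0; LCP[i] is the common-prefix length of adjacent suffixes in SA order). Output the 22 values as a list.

rank→(start, suffix):
  0 → (21, 'a')
  1 → (7, 'aebdeeebdbddbba')
  2 → (20, 'ba')
  3 → (6, 'baebdeeebdbddbba')
  4 → (19, 'bba')
  5 → (14, 'bdbddbba')
  6 → (16, 'bddbba')
  7 → (9, 'bdeeebdbddbba')
  8 → (1, 'bededbaebdeeebdbddbba')
  9 → (0, 'cbededbaebdeeebdbddbba')
  10 → (5, 'dbaebdeeebdbddbba')
  11 → (18, 'dbba')
  12 → (15, 'dbddbba')
  13 → (17, 'ddbba')
  14 → (3, 'dedbaebdeeebdbddbba')
  15 → (10, 'deeebdbddbba')
  16 → (13, 'ebdbddbba')
  17 → (8, 'ebdeeebdbddbba')
  18 → (4, 'edbaebdeeebdbddbba')
  19 → (2, 'ededbaebdeeebdbddbba')
  20 → (12, 'eebdbddbba')
  21 → (11, 'eeebdbddbba')

SA = [21, 7, 20, 6, 19, 14, 16, 9, 1, 0, 5, 18, 15, 17, 3, 10, 13, 8, 4, 2, 12, 11]
[i] adj suffixes → lcp
  [1] 21/7 → 1 ('a')
  [2] 7/20 → 0 ('')
  [3] 20/6 → 2 ('ba')
  [4] 6/19 → 1 ('b')
  [5] 19/14 → 1 ('b')
  [6] 14/16 → 2 ('bd')
  [7] 16/9 → 2 ('bd')
  [8] 9/1 → 1 ('b')
  [9] 1/0 → 0 ('')
  [10] 0/5 → 0 ('')
  [11] 5/18 → 2 ('db')
  [12] 18/15 → 2 ('db')
  [13] 15/17 → 1 ('d')
  [14] 17/3 → 1 ('d')
  [15] 3/10 → 2 ('de')
  [16] 10/13 → 0 ('')
  [17] 13/8 → 3 ('ebd')
  [18] 8/4 → 1 ('e')
  [19] 4/2 → 2 ('ed')
  [20] 2/12 → 1 ('e')
  [21] 12/11 → 2 ('ee')

[0, 1, 0, 2, 1, 1, 2, 2, 1, 0, 0, 2, 2, 1, 1, 2, 0, 3, 1, 2, 1, 2]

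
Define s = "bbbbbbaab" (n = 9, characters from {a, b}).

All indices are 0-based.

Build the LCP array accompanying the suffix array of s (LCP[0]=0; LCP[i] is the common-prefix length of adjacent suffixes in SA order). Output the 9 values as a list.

[0, 1, 0, 1, 1, 2, 3, 4, 5]

rank | idx | suffix
   0 |   6 | aab
   1 |   7 | ab
   2 |   8 | b
   3 |   5 | baab
   4 |   4 | bbaab
   5 |   3 | bbbaab
   6 |   2 | bbbbaab
   7 |   1 | bbbbbaab
   8 |   0 | bbbbbbaab

SA = [6, 7, 8, 5, 4, 3, 2, 1, 0]
rank  pair      lcp
   1  s[6:],s[7:]  1  'a'
   2  s[7:],s[8:]  0  ''
   3  s[8:],s[5:]  1  'b'
   4  s[5:],s[4:]  1  'b'
   5  s[4:],s[3:]  2  'bb'
   6  s[3:],s[2:]  3  'bbb'
   7  s[2:],s[1:]  4  'bbbb'
   8  s[1:],s[0:]  5  'bbbbb'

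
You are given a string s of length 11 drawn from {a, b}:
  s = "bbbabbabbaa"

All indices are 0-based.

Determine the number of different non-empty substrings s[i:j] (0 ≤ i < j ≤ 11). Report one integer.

sorted suffixes:
  #0 SA[0]=10  'a'
  #1 SA[1]=9  'aa'
  #2 SA[2]=6  'abbaa'
  #3 SA[3]=3  'abbabbaa'
  #4 SA[4]=8  'baa'
  #5 SA[5]=5  'babbaa'
  #6 SA[6]=2  'babbabbaa'
  #7 SA[7]=7  'bbaa'
  #8 SA[8]=4  'bbabbaa'
  #9 SA[9]=1  'bbabbabbaa'
  #10 SA[10]=0  'bbbabbabbaa'

SA = [10, 9, 6, 3, 8, 5, 2, 7, 4, 1, 0]
[i] adj suffixes → lcp
  [1] 10/9 → 1 ('a')
  [2] 9/6 → 1 ('a')
  [3] 6/3 → 4 ('abba')
  [4] 3/8 → 0 ('')
  [5] 8/5 → 2 ('ba')
  [6] 5/2 → 5 ('babba')
  [7] 2/7 → 1 ('b')
  [8] 7/4 → 3 ('bba')
  [9] 4/1 → 6 ('bbabba')
  [10] 1/0 → 2 ('bb')

n(n+1)/2 = 11·12/2 = 66
Σ LCP = 0 + 1 + 1 + 4 + 0 + 2 + 5 + 1 + 3 + 6 + 2 = 25
distinct = 66 − 25 = 41

41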